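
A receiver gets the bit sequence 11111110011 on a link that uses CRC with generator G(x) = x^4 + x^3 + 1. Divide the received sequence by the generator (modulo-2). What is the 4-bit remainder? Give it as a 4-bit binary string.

1000

Modulo-2 division of 11111110011 by 11001:
  pos 0: 11111 XOR 11001 = 00110
  pos 2: 11011 XOR 11001 = 00010
  pos 5: 10001 XOR 11001 = 01000
  pos 6: 10001 XOR 11001 = 01000
Remainder = 1000 (nonzero — an error is detected).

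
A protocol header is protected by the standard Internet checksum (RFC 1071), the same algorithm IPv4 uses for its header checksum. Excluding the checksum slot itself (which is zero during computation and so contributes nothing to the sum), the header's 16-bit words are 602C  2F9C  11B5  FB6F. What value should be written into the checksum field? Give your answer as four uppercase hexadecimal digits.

One's-complement addition (fold any carry out of bit 15 back into bit 0):
  0x602C + 0x2F9C = 0x08FC8
  0x8FC8 + 0x11B5 = 0x0A17D
  0xA17D + 0xFB6F = 0x19CEC → wrap carry → 0x9CED
One's-complement sum = 0x9CED.
Checksum = ~0x9CED & 0xFFFF = 0x6312.

6312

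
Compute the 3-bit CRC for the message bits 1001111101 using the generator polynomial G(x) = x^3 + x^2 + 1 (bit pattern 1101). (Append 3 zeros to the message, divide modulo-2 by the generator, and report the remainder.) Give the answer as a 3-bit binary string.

100

Append 3 zeros: 1001111101000. Divide by 1101 (XOR where the leading bit is 1):
  pos 0: 1001 XOR 1101 = 0100
  pos 1: 1001 XOR 1101 = 0100
  pos 2: 1001 XOR 1101 = 0100
  pos 3: 1001 XOR 1101 = 0100
  pos 4: 1001 XOR 1101 = 0100
  pos 5: 1000 XOR 1101 = 0101
  pos 6: 1011 XOR 1101 = 0110
  pos 7: 1100 XOR 1101 = 0001
Remainder (last 3 bits) = 100. This is the CRC / FCS.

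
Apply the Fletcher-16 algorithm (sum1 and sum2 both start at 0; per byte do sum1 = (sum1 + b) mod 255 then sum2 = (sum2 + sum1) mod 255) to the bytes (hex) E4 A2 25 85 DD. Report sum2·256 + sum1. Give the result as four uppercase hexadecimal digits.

Running sums (mod 255):
  after byte 0 (E4): sum1=228, sum2=228
  after byte 1 (A2): sum1=135, sum2=108
  after byte 2 (25): sum1=172, sum2=25
  after byte 3 (85): sum1=50, sum2=75
  after byte 4 (DD): sum1=16, sum2=91
Checksum = sum2·256 + sum1 = 91·256 + 16 = 23312 = 0x5B10.

5B10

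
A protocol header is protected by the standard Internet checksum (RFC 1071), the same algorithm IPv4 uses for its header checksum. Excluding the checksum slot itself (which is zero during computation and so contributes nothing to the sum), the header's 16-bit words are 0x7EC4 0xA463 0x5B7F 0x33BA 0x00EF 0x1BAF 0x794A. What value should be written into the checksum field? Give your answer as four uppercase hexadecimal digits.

B7B5

One's-complement addition (fold any carry out of bit 15 back into bit 0):
  0x7EC4 + 0xA463 = 0x12327 → wrap carry → 0x2328
  0x2328 + 0x5B7F = 0x07EA7
  0x7EA7 + 0x33BA = 0x0B261
  0xB261 + 0x00EF = 0x0B350
  0xB350 + 0x1BAF = 0x0CEFF
  0xCEFF + 0x794A = 0x14849 → wrap carry → 0x484A
One's-complement sum = 0x484A.
Checksum = ~0x484A & 0xFFFF = 0xB7B5.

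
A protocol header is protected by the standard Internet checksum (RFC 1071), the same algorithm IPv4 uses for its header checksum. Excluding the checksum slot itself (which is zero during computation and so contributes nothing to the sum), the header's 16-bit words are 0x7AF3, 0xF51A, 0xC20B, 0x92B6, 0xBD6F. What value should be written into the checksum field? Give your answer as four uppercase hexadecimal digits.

One's-complement addition (fold any carry out of bit 15 back into bit 0):
  0x7AF3 + 0xF51A = 0x1700D → wrap carry → 0x700E
  0x700E + 0xC20B = 0x13219 → wrap carry → 0x321A
  0x321A + 0x92B6 = 0x0C4D0
  0xC4D0 + 0xBD6F = 0x1823F → wrap carry → 0x8240
One's-complement sum = 0x8240.
Checksum = ~0x8240 & 0xFFFF = 0x7DBF.

7DBF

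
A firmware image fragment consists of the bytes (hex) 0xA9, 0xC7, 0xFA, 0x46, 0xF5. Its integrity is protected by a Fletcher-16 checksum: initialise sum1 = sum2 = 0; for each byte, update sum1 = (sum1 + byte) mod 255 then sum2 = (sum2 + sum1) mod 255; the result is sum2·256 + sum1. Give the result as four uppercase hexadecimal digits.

E2A8

Running sums (mod 255):
  after byte 0 (0xA9): sum1=169, sum2=169
  after byte 1 (0xC7): sum1=113, sum2=27
  after byte 2 (0xFA): sum1=108, sum2=135
  after byte 3 (0x46): sum1=178, sum2=58
  after byte 4 (0xF5): sum1=168, sum2=226
Checksum = sum2·256 + sum1 = 226·256 + 168 = 58024 = 0xE2A8.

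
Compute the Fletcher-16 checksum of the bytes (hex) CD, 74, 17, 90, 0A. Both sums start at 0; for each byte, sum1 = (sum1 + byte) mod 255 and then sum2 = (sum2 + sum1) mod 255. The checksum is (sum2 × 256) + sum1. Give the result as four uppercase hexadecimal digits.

47F3

Running sums (mod 255):
  after byte 0 (CD): sum1=205, sum2=205
  after byte 1 (74): sum1=66, sum2=16
  after byte 2 (17): sum1=89, sum2=105
  after byte 3 (90): sum1=233, sum2=83
  after byte 4 (0A): sum1=243, sum2=71
Checksum = sum2·256 + sum1 = 71·256 + 243 = 18419 = 0x47F3.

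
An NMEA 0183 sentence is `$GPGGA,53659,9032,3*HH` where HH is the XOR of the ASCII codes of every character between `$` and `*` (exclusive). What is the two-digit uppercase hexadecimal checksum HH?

XOR the ASCII codes of the payload characters:
  'G' = 0x47 → acc = 0x47
  'P' = 0x50 → acc = 0x17
  'G' = 0x47 → acc = 0x50
  'G' = 0x47 → acc = 0x17
  'A' = 0x41 → acc = 0x56
  ',' = 0x2C → acc = 0x7A
  '5' = 0x35 → acc = 0x4F
  '3' = 0x33 → acc = 0x7C
  '6' = 0x36 → acc = 0x4A
  '5' = 0x35 → acc = 0x7F
  '9' = 0x39 → acc = 0x46
  ',' = 0x2C → acc = 0x6A
  '9' = 0x39 → acc = 0x53
  '0' = 0x30 → acc = 0x63
  '3' = 0x33 → acc = 0x50
  '2' = 0x32 → acc = 0x62
  ',' = 0x2C → acc = 0x4E
  '3' = 0x33 → acc = 0x7D
Checksum = 0x7D.

7D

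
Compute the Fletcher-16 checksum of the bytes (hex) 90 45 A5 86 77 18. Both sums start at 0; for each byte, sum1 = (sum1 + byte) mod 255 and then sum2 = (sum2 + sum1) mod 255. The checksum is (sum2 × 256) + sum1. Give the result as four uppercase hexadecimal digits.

Running sums (mod 255):
  after byte 0 (90): sum1=144, sum2=144
  after byte 1 (45): sum1=213, sum2=102
  after byte 2 (A5): sum1=123, sum2=225
  after byte 3 (86): sum1=2, sum2=227
  after byte 4 (77): sum1=121, sum2=93
  after byte 5 (18): sum1=145, sum2=238
Checksum = sum2·256 + sum1 = 238·256 + 145 = 61073 = 0xEE91.

EE91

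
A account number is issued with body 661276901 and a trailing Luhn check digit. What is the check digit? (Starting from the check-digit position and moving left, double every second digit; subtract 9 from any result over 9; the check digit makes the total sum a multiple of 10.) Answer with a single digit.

5

Partial digits right→left: 1 0 9 6 7 2 1 6 6
Double every second digit counting from the check-digit position (so the 1st, 3rd, 5th, ... of the partial from the right).
  doubled (with −9 where >9): 2 9 5 2 3 → sum 21
  kept as-is: 0 6 2 6 → sum 14
Total = 21 + 14 = 35.
Check digit = (10 − (35 mod 10)) mod 10 = 5.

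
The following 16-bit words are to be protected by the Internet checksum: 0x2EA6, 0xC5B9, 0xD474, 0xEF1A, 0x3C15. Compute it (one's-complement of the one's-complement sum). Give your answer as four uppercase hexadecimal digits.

0BFB

One's-complement addition (fold any carry out of bit 15 back into bit 0):
  0x2EA6 + 0xC5B9 = 0x0F45F
  0xF45F + 0xD474 = 0x1C8D3 → wrap carry → 0xC8D4
  0xC8D4 + 0xEF1A = 0x1B7EE → wrap carry → 0xB7EF
  0xB7EF + 0x3C15 = 0x0F404
One's-complement sum = 0xF404.
Checksum = ~0xF404 & 0xFFFF = 0x0BFB.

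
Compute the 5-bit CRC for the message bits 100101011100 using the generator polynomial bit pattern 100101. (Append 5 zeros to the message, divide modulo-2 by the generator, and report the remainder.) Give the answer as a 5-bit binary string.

00011

Append 5 zeros: 10010101110000000. Divide by 100101 (XOR where the leading bit is 1):
  pos 0: 100101 XOR 100101 = 000000
  pos 7: 111000 XOR 100101 = 011101
  pos 8: 111010 XOR 100101 = 011111
  pos 9: 111110 XOR 100101 = 011011
  pos 10: 110110 XOR 100101 = 010011
  pos 11: 100110 XOR 100101 = 000011
Remainder (last 5 bits) = 00011. This is the CRC / FCS.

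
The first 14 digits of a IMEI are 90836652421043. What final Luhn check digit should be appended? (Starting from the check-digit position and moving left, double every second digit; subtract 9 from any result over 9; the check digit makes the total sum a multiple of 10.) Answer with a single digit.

Partial digits right→left: 3 4 0 1 2 4 2 5 6 6 3 8 0 9
Double every second digit counting from the check-digit position (so the 1st, 3rd, 5th, ... of the partial from the right).
  doubled (with −9 where >9): 6 0 4 4 3 6 0 → sum 23
  kept as-is: 4 1 4 5 6 8 9 → sum 37
Total = 23 + 37 = 60.
Check digit = (10 − (60 mod 10)) mod 10 = 0.

0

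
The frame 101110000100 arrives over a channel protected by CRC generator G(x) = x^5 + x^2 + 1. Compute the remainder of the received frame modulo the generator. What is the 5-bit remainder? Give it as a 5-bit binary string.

00000

Modulo-2 division of 101110000100 by 100101:
  pos 0: 101110 XOR 100101 = 001011
  pos 2: 101100 XOR 100101 = 001001
  pos 4: 100101 XOR 100101 = 000000
Remainder = 00000 (zero — the frame passes the CRC check).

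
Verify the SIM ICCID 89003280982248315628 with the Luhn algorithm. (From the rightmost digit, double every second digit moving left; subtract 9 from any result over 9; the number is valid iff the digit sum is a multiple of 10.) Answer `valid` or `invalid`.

From the right, keep odd positions and double even positions (subtract 9 from any doubled value over 9):
  doubled (positions 2,4,...): 4 1 6 8 4 9 7 6 0 7 → sum 52
  kept (positions 1,3,...): 8 6 1 8 2 8 0 2 0 9 → sum 44
Total = 96.
96 mod 10 = 6, so the number is invalid.

invalid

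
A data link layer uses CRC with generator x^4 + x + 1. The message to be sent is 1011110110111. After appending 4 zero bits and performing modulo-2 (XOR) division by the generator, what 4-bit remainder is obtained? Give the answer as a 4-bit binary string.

0001

Append 4 zeros: 10111101101110000. Divide by 10011 (XOR where the leading bit is 1):
  pos 0: 10111 XOR 10011 = 00100
  pos 2: 10010 XOR 10011 = 00001
  pos 6: 11101 XOR 10011 = 01110
  pos 7: 11101 XOR 10011 = 01110
  pos 8: 11101 XOR 10011 = 01110
  pos 9: 11100 XOR 10011 = 01111
  pos 10: 11110 XOR 10011 = 01101
  pos 11: 11010 XOR 10011 = 01001
  pos 12: 10010 XOR 10011 = 00001
Remainder (last 4 bits) = 0001. This is the CRC / FCS.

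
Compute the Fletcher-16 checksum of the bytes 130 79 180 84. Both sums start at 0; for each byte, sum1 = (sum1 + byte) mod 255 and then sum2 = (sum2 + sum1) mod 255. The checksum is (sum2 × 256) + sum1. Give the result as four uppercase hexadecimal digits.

Running sums (mod 255):
  after byte 0 (130): sum1=130, sum2=130
  after byte 1 (79): sum1=209, sum2=84
  after byte 2 (180): sum1=134, sum2=218
  after byte 3 (84): sum1=218, sum2=181
Checksum = sum2·256 + sum1 = 181·256 + 218 = 46554 = 0xB5DA.

B5DA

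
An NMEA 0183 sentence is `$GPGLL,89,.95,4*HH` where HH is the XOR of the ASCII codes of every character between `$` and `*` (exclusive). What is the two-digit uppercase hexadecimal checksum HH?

6B

XOR the ASCII codes of the payload characters:
  'G' = 0x47 → acc = 0x47
  'P' = 0x50 → acc = 0x17
  'G' = 0x47 → acc = 0x50
  'L' = 0x4C → acc = 0x1C
  'L' = 0x4C → acc = 0x50
  ',' = 0x2C → acc = 0x7C
  '8' = 0x38 → acc = 0x44
  '9' = 0x39 → acc = 0x7D
  ',' = 0x2C → acc = 0x51
  '.' = 0x2E → acc = 0x7F
  '9' = 0x39 → acc = 0x46
  '5' = 0x35 → acc = 0x73
  ',' = 0x2C → acc = 0x5F
  '4' = 0x34 → acc = 0x6B
Checksum = 0x6B.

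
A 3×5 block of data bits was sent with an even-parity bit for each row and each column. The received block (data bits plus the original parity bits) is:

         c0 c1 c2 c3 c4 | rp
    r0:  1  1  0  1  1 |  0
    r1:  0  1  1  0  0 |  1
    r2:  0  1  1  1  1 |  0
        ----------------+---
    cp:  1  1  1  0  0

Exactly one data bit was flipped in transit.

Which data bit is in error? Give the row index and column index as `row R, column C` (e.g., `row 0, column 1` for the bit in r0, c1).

row 1, column 2

Recompute each row's even parity and compare to rp:
  r0: data parity 0, sent rp 0 → ok
  r1: data parity 0, sent rp 1 → mismatch
  r2: data parity 0, sent rp 0 → ok
Recompute each column's even parity and compare to cp:
  c0: data parity 1, sent cp 1 → ok
  c1: data parity 1, sent cp 1 → ok
  c2: data parity 0, sent cp 1 → mismatch
  c3: data parity 0, sent cp 0 → ok
  c4: data parity 0, sent cp 0 → ok
Exactly one row (r1) and one column (c2) fail → the flipped bit is at their intersection.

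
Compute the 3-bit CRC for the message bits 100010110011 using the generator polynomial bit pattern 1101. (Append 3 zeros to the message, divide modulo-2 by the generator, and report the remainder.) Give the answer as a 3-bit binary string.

101

Append 3 zeros: 100010110011000. Divide by 1101 (XOR where the leading bit is 1):
  pos 0: 1000 XOR 1101 = 0101
  pos 1: 1011 XOR 1101 = 0110
  pos 2: 1100 XOR 1101 = 0001
  pos 5: 1110 XOR 1101 = 0011
  pos 7: 1101 XOR 1101 = 0000
  pos 11: 1000 XOR 1101 = 0101
Remainder (last 3 bits) = 101. This is the CRC / FCS.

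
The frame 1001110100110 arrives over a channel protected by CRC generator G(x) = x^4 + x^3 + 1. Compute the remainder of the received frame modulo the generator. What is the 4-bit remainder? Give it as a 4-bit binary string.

0010

Modulo-2 division of 1001110100110 by 11001:
  pos 0: 10011 XOR 11001 = 01010
  pos 1: 10101 XOR 11001 = 01100
  pos 2: 11000 XOR 11001 = 00001
  pos 6: 11001 XOR 11001 = 00000
Remainder = 0010 (nonzero — an error is detected).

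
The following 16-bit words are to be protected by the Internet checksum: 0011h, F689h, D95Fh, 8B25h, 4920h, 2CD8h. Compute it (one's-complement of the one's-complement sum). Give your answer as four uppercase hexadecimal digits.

One's-complement addition (fold any carry out of bit 15 back into bit 0):
  0x0011 + 0xF689 = 0x0F69A
  0xF69A + 0xD95F = 0x1CFF9 → wrap carry → 0xCFFA
  0xCFFA + 0x8B25 = 0x15B1F → wrap carry → 0x5B20
  0x5B20 + 0x4920 = 0x0A440
  0xA440 + 0x2CD8 = 0x0D118
One's-complement sum = 0xD118.
Checksum = ~0xD118 & 0xFFFF = 0x2EE7.

2EE7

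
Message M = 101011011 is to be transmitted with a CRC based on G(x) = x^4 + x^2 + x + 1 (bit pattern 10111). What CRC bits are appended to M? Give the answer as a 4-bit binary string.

1100

Append 4 zeros: 1010110110000. Divide by 10111 (XOR where the leading bit is 1):
  pos 0: 10101 XOR 10111 = 00010
  pos 3: 10101 XOR 10111 = 00010
  pos 6: 10100 XOR 10111 = 00011
Remainder (last 4 bits) = 1100. This is the CRC / FCS.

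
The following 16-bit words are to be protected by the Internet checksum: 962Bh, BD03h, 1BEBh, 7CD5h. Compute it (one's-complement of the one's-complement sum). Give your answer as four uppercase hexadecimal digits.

One's-complement addition (fold any carry out of bit 15 back into bit 0):
  0x962B + 0xBD03 = 0x1532E → wrap carry → 0x532F
  0x532F + 0x1BEB = 0x06F1A
  0x6F1A + 0x7CD5 = 0x0EBEF
One's-complement sum = 0xEBEF.
Checksum = ~0xEBEF & 0xFFFF = 0x1410.

1410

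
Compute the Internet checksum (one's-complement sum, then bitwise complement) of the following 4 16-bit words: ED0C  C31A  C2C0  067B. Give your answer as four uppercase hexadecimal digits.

One's-complement addition (fold any carry out of bit 15 back into bit 0):
  0xED0C + 0xC31A = 0x1B026 → wrap carry → 0xB027
  0xB027 + 0xC2C0 = 0x172E7 → wrap carry → 0x72E8
  0x72E8 + 0x067B = 0x07963
One's-complement sum = 0x7963.
Checksum = ~0x7963 & 0xFFFF = 0x869C.

869C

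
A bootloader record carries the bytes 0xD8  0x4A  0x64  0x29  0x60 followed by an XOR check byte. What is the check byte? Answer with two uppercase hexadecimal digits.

BF

XOR the bytes together:
  start with 0xD8
  0xD8 ⊕ 0x4A = 0x92
  0x92 ⊕ 0x64 = 0xF6
  0xF6 ⊕ 0x29 = 0xDF
  0xDF ⊕ 0x60 = 0xBF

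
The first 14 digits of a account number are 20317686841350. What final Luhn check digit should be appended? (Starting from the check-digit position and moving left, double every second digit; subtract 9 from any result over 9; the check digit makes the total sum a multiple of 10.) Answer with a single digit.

Partial digits right→left: 0 5 3 1 4 8 6 8 6 7 1 3 0 2
Double every second digit counting from the check-digit position (so the 1st, 3rd, 5th, ... of the partial from the right).
  doubled (with −9 where >9): 0 6 8 3 3 2 0 → sum 22
  kept as-is: 5 1 8 8 7 3 2 → sum 34
Total = 22 + 34 = 56.
Check digit = (10 − (56 mod 10)) mod 10 = 4.

4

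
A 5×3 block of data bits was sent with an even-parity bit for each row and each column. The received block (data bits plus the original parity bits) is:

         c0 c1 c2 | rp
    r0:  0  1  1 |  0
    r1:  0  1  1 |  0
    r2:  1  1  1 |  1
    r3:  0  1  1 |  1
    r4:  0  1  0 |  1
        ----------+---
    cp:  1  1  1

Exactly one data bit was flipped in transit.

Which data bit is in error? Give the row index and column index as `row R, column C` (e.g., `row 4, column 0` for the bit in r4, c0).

Recompute each row's even parity and compare to rp:
  r0: data parity 0, sent rp 0 → ok
  r1: data parity 0, sent rp 0 → ok
  r2: data parity 1, sent rp 1 → ok
  r3: data parity 0, sent rp 1 → mismatch
  r4: data parity 1, sent rp 1 → ok
Recompute each column's even parity and compare to cp:
  c0: data parity 1, sent cp 1 → ok
  c1: data parity 1, sent cp 1 → ok
  c2: data parity 0, sent cp 1 → mismatch
Exactly one row (r3) and one column (c2) fail → the flipped bit is at their intersection.

row 3, column 2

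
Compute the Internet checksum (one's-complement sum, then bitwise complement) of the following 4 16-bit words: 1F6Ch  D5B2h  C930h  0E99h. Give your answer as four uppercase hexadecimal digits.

One's-complement addition (fold any carry out of bit 15 back into bit 0):
  0x1F6C + 0xD5B2 = 0x0F51E
  0xF51E + 0xC930 = 0x1BE4E → wrap carry → 0xBE4F
  0xBE4F + 0x0E99 = 0x0CCE8
One's-complement sum = 0xCCE8.
Checksum = ~0xCCE8 & 0xFFFF = 0x3317.

3317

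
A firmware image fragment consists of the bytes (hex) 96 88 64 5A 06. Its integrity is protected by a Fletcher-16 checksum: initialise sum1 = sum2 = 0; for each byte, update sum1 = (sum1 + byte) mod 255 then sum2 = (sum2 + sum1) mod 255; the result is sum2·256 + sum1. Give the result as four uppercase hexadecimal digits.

FAE3

Running sums (mod 255):
  after byte 0 (96): sum1=150, sum2=150
  after byte 1 (88): sum1=31, sum2=181
  after byte 2 (64): sum1=131, sum2=57
  after byte 3 (5A): sum1=221, sum2=23
  after byte 4 (06): sum1=227, sum2=250
Checksum = sum2·256 + sum1 = 250·256 + 227 = 64227 = 0xFAE3.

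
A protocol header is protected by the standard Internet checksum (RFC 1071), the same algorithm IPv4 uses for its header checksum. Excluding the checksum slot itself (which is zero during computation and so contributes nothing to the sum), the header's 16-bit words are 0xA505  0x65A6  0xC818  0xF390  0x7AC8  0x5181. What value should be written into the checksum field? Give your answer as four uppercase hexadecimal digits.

6D60

One's-complement addition (fold any carry out of bit 15 back into bit 0):
  0xA505 + 0x65A6 = 0x10AAB → wrap carry → 0x0AAC
  0x0AAC + 0xC818 = 0x0D2C4
  0xD2C4 + 0xF390 = 0x1C654 → wrap carry → 0xC655
  0xC655 + 0x7AC8 = 0x1411D → wrap carry → 0x411E
  0x411E + 0x5181 = 0x0929F
One's-complement sum = 0x929F.
Checksum = ~0x929F & 0xFFFF = 0x6D60.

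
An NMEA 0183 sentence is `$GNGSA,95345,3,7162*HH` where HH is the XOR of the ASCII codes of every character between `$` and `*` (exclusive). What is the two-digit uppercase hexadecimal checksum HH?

XOR the ASCII codes of the payload characters:
  'G' = 0x47 → acc = 0x47
  'N' = 0x4E → acc = 0x09
  'G' = 0x47 → acc = 0x4E
  'S' = 0x53 → acc = 0x1D
  'A' = 0x41 → acc = 0x5C
  ',' = 0x2C → acc = 0x70
  '9' = 0x39 → acc = 0x49
  '5' = 0x35 → acc = 0x7C
  '3' = 0x33 → acc = 0x4F
  '4' = 0x34 → acc = 0x7B
  '5' = 0x35 → acc = 0x4E
  ',' = 0x2C → acc = 0x62
  '3' = 0x33 → acc = 0x51
  ',' = 0x2C → acc = 0x7D
  '7' = 0x37 → acc = 0x4A
  '1' = 0x31 → acc = 0x7B
  '6' = 0x36 → acc = 0x4D
  '2' = 0x32 → acc = 0x7F
Checksum = 0x7F.

7F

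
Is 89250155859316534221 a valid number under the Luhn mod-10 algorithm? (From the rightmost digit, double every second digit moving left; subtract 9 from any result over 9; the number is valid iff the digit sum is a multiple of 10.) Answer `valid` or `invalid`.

invalid

From the right, keep odd positions and double even positions (subtract 9 from any doubled value over 9):
  doubled (positions 2,4,...): 4 8 1 2 9 7 1 0 4 7 → sum 43
  kept (positions 1,3,...): 1 2 3 6 3 5 5 1 5 9 → sum 40
Total = 83.
83 mod 10 = 3, so the number is invalid.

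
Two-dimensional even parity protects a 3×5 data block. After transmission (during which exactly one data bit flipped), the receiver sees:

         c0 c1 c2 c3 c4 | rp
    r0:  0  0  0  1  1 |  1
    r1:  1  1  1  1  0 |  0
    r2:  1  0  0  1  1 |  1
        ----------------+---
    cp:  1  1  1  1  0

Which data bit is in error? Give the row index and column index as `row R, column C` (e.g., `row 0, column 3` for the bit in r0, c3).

Recompute each row's even parity and compare to rp:
  r0: data parity 0, sent rp 1 → mismatch
  r1: data parity 0, sent rp 0 → ok
  r2: data parity 1, sent rp 1 → ok
Recompute each column's even parity and compare to cp:
  c0: data parity 0, sent cp 1 → mismatch
  c1: data parity 1, sent cp 1 → ok
  c2: data parity 1, sent cp 1 → ok
  c3: data parity 1, sent cp 1 → ok
  c4: data parity 0, sent cp 0 → ok
Exactly one row (r0) and one column (c0) fail → the flipped bit is at their intersection.

row 0, column 0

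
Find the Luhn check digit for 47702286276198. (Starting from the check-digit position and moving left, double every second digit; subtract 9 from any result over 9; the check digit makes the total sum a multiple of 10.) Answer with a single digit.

Partial digits right→left: 8 9 1 6 7 2 6 8 2 2 0 7 7 4
Double every second digit counting from the check-digit position (so the 1st, 3rd, 5th, ... of the partial from the right).
  doubled (with −9 where >9): 7 2 5 3 4 0 5 → sum 26
  kept as-is: 9 6 2 8 2 7 4 → sum 38
Total = 26 + 38 = 64.
Check digit = (10 − (64 mod 10)) mod 10 = 6.

6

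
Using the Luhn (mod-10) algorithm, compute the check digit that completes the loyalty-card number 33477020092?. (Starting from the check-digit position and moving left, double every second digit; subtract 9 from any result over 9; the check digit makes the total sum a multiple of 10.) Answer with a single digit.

4

Partial digits right→left: 2 9 0 0 2 0 7 7 4 3 3
Double every second digit counting from the check-digit position (so the 1st, 3rd, 5th, ... of the partial from the right).
  doubled (with −9 where >9): 4 0 4 5 8 6 → sum 27
  kept as-is: 9 0 0 7 3 → sum 19
Total = 27 + 19 = 46.
Check digit = (10 − (46 mod 10)) mod 10 = 4.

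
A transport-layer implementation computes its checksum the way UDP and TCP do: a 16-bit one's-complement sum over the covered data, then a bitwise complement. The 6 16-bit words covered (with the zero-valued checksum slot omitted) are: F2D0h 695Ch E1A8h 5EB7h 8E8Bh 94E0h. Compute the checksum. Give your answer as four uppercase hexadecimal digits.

One's-complement addition (fold any carry out of bit 15 back into bit 0):
  0xF2D0 + 0x695C = 0x15C2C → wrap carry → 0x5C2D
  0x5C2D + 0xE1A8 = 0x13DD5 → wrap carry → 0x3DD6
  0x3DD6 + 0x5EB7 = 0x09C8D
  0x9C8D + 0x8E8B = 0x12B18 → wrap carry → 0x2B19
  0x2B19 + 0x94E0 = 0x0BFF9
One's-complement sum = 0xBFF9.
Checksum = ~0xBFF9 & 0xFFFF = 0x4006.

4006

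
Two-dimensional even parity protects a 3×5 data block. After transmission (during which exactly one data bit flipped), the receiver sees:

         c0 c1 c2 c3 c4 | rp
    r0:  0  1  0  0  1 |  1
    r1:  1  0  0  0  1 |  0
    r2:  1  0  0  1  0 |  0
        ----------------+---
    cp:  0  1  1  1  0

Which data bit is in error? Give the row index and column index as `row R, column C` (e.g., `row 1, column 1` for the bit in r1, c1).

Recompute each row's even parity and compare to rp:
  r0: data parity 0, sent rp 1 → mismatch
  r1: data parity 0, sent rp 0 → ok
  r2: data parity 0, sent rp 0 → ok
Recompute each column's even parity and compare to cp:
  c0: data parity 0, sent cp 0 → ok
  c1: data parity 1, sent cp 1 → ok
  c2: data parity 0, sent cp 1 → mismatch
  c3: data parity 1, sent cp 1 → ok
  c4: data parity 0, sent cp 0 → ok
Exactly one row (r0) and one column (c2) fail → the flipped bit is at their intersection.

row 0, column 2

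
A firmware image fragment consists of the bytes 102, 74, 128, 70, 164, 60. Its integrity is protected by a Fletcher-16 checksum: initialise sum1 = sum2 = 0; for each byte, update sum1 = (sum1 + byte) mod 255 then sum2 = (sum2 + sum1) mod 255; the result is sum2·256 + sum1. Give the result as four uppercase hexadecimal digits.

3458

Running sums (mod 255):
  after byte 0 (102): sum1=102, sum2=102
  after byte 1 (74): sum1=176, sum2=23
  after byte 2 (128): sum1=49, sum2=72
  after byte 3 (70): sum1=119, sum2=191
  after byte 4 (164): sum1=28, sum2=219
  after byte 5 (60): sum1=88, sum2=52
Checksum = sum2·256 + sum1 = 52·256 + 88 = 13400 = 0x3458.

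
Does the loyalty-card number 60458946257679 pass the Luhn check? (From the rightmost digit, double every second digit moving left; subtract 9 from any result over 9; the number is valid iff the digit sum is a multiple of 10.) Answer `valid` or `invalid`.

From the right, keep odd positions and double even positions (subtract 9 from any doubled value over 9):
  doubled (positions 2,4,...): 5 5 4 8 7 8 3 → sum 40
  kept (positions 1,3,...): 9 6 5 6 9 5 0 → sum 40
Total = 80.
80 mod 10 = 0, so the number is valid.

valid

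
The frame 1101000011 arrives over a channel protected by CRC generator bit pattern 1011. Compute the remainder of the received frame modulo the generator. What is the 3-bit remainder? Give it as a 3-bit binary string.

000

Modulo-2 division of 1101000011 by 1011:
  pos 0: 1101 XOR 1011 = 0110
  pos 1: 1100 XOR 1011 = 0111
  pos 2: 1110 XOR 1011 = 0101
  pos 3: 1010 XOR 1011 = 0001
  pos 6: 1011 XOR 1011 = 0000
Remainder = 000 (zero — the frame passes the CRC check).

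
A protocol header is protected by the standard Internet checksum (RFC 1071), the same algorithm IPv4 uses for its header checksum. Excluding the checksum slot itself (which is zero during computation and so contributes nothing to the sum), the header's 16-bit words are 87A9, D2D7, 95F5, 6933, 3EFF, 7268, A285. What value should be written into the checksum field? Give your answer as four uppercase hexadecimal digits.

One's-complement addition (fold any carry out of bit 15 back into bit 0):
  0x87A9 + 0xD2D7 = 0x15A80 → wrap carry → 0x5A81
  0x5A81 + 0x95F5 = 0x0F076
  0xF076 + 0x6933 = 0x159A9 → wrap carry → 0x59AA
  0x59AA + 0x3EFF = 0x098A9
  0x98A9 + 0x7268 = 0x10B11 → wrap carry → 0x0B12
  0x0B12 + 0xA285 = 0x0AD97
One's-complement sum = 0xAD97.
Checksum = ~0xAD97 & 0xFFFF = 0x5268.

5268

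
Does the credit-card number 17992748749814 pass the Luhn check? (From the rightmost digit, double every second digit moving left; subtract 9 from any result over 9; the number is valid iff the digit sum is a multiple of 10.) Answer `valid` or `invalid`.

invalid

From the right, keep odd positions and double even positions (subtract 9 from any doubled value over 9):
  doubled (positions 2,4,...): 2 9 5 8 4 9 2 → sum 39
  kept (positions 1,3,...): 4 8 4 8 7 9 7 → sum 47
Total = 86.
86 mod 10 = 6, so the number is invalid.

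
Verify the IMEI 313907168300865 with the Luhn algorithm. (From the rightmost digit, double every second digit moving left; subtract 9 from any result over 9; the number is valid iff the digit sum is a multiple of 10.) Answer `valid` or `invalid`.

invalid

From the right, keep odd positions and double even positions (subtract 9 from any doubled value over 9):
  doubled (positions 2,4,...): 3 0 6 3 5 9 2 → sum 28
  kept (positions 1,3,...): 5 8 0 8 1 0 3 3 → sum 28
Total = 56.
56 mod 10 = 6, so the number is invalid.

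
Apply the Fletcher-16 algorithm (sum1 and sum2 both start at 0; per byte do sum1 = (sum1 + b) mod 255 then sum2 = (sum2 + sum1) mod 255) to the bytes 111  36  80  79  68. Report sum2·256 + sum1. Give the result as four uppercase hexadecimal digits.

9177

Running sums (mod 255):
  after byte 0 (111): sum1=111, sum2=111
  after byte 1 (36): sum1=147, sum2=3
  after byte 2 (80): sum1=227, sum2=230
  after byte 3 (79): sum1=51, sum2=26
  after byte 4 (68): sum1=119, sum2=145
Checksum = sum2·256 + sum1 = 145·256 + 119 = 37239 = 0x9177.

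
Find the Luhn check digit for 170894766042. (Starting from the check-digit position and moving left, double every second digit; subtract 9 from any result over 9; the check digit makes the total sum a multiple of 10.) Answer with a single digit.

Partial digits right→left: 2 4 0 6 6 7 4 9 8 0 7 1
Double every second digit counting from the check-digit position (so the 1st, 3rd, 5th, ... of the partial from the right).
  doubled (with −9 where >9): 4 0 3 8 7 5 → sum 27
  kept as-is: 4 6 7 9 0 1 → sum 27
Total = 27 + 27 = 54.
Check digit = (10 − (54 mod 10)) mod 10 = 6.

6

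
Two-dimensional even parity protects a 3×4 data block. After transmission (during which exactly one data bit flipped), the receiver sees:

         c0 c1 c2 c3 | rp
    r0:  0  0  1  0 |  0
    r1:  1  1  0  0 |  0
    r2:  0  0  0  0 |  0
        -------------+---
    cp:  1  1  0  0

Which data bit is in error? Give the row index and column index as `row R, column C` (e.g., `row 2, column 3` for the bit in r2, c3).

Recompute each row's even parity and compare to rp:
  r0: data parity 1, sent rp 0 → mismatch
  r1: data parity 0, sent rp 0 → ok
  r2: data parity 0, sent rp 0 → ok
Recompute each column's even parity and compare to cp:
  c0: data parity 1, sent cp 1 → ok
  c1: data parity 1, sent cp 1 → ok
  c2: data parity 1, sent cp 0 → mismatch
  c3: data parity 0, sent cp 0 → ok
Exactly one row (r0) and one column (c2) fail → the flipped bit is at their intersection.

row 0, column 2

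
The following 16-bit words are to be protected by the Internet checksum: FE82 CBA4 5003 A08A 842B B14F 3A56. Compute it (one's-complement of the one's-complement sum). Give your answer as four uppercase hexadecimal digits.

One's-complement addition (fold any carry out of bit 15 back into bit 0):
  0xFE82 + 0xCBA4 = 0x1CA26 → wrap carry → 0xCA27
  0xCA27 + 0x5003 = 0x11A2A → wrap carry → 0x1A2B
  0x1A2B + 0xA08A = 0x0BAB5
  0xBAB5 + 0x842B = 0x13EE0 → wrap carry → 0x3EE1
  0x3EE1 + 0xB14F = 0x0F030
  0xF030 + 0x3A56 = 0x12A86 → wrap carry → 0x2A87
One's-complement sum = 0x2A87.
Checksum = ~0x2A87 & 0xFFFF = 0xD578.

D578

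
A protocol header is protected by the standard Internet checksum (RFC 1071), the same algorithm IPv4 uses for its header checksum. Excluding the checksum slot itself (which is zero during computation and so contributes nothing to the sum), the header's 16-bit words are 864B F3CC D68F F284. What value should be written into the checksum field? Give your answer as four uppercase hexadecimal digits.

BCD2

One's-complement addition (fold any carry out of bit 15 back into bit 0):
  0x864B + 0xF3CC = 0x17A17 → wrap carry → 0x7A18
  0x7A18 + 0xD68F = 0x150A7 → wrap carry → 0x50A8
  0x50A8 + 0xF284 = 0x1432C → wrap carry → 0x432D
One's-complement sum = 0x432D.
Checksum = ~0x432D & 0xFFFF = 0xBCD2.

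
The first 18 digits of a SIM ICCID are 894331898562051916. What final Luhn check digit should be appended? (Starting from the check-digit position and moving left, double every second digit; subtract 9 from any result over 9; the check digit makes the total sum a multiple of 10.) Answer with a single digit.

7

Partial digits right→left: 6 1 9 1 5 0 2 6 5 8 9 8 1 3 3 4 9 8
Double every second digit counting from the check-digit position (so the 1st, 3rd, 5th, ... of the partial from the right).
  doubled (with −9 where >9): 3 9 1 4 1 9 2 6 9 → sum 44
  kept as-is: 1 1 0 6 8 8 3 4 8 → sum 39
Total = 44 + 39 = 83.
Check digit = (10 − (83 mod 10)) mod 10 = 7.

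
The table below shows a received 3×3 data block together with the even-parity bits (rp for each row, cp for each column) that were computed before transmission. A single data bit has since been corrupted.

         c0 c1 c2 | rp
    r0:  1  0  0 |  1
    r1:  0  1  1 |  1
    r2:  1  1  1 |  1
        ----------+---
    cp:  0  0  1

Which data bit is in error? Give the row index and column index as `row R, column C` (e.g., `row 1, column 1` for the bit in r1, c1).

row 1, column 2

Recompute each row's even parity and compare to rp:
  r0: data parity 1, sent rp 1 → ok
  r1: data parity 0, sent rp 1 → mismatch
  r2: data parity 1, sent rp 1 → ok
Recompute each column's even parity and compare to cp:
  c0: data parity 0, sent cp 0 → ok
  c1: data parity 0, sent cp 0 → ok
  c2: data parity 0, sent cp 1 → mismatch
Exactly one row (r1) and one column (c2) fail → the flipped bit is at their intersection.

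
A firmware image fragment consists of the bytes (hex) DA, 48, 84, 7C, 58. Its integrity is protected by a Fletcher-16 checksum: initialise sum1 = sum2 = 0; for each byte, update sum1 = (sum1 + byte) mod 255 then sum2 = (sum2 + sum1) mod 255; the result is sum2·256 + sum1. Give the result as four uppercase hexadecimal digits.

Running sums (mod 255):
  after byte 0 (DA): sum1=218, sum2=218
  after byte 1 (48): sum1=35, sum2=253
  after byte 2 (84): sum1=167, sum2=165
  after byte 3 (7C): sum1=36, sum2=201
  after byte 4 (58): sum1=124, sum2=70
Checksum = sum2·256 + sum1 = 70·256 + 124 = 18044 = 0x467C.

467C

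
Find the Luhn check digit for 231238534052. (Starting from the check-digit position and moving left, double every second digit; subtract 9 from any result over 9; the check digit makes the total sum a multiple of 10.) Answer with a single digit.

Partial digits right→left: 2 5 0 4 3 5 8 3 2 1 3 2
Double every second digit counting from the check-digit position (so the 1st, 3rd, 5th, ... of the partial from the right).
  doubled (with −9 where >9): 4 0 6 7 4 6 → sum 27
  kept as-is: 5 4 5 3 1 2 → sum 20
Total = 27 + 20 = 47.
Check digit = (10 − (47 mod 10)) mod 10 = 3.

3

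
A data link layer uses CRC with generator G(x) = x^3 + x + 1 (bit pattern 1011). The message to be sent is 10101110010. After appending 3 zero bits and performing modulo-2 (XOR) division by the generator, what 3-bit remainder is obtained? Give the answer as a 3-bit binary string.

Append 3 zeros: 10101110010000. Divide by 1011 (XOR where the leading bit is 1):
  pos 0: 1010 XOR 1011 = 0001
  pos 3: 1111 XOR 1011 = 0100
  pos 4: 1000 XOR 1011 = 0011
  pos 6: 1101 XOR 1011 = 0110
  pos 7: 1100 XOR 1011 = 0111
  pos 8: 1110 XOR 1011 = 0101
  pos 9: 1010 XOR 1011 = 0001
Remainder (last 3 bits) = 010. This is the CRC / FCS.

010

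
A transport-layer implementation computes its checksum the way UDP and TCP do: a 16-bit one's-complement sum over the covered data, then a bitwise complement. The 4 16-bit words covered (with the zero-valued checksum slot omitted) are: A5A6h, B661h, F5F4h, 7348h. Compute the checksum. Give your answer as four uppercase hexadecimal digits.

3ABA

One's-complement addition (fold any carry out of bit 15 back into bit 0):
  0xA5A6 + 0xB661 = 0x15C07 → wrap carry → 0x5C08
  0x5C08 + 0xF5F4 = 0x151FC → wrap carry → 0x51FD
  0x51FD + 0x7348 = 0x0C545
One's-complement sum = 0xC545.
Checksum = ~0xC545 & 0xFFFF = 0x3ABA.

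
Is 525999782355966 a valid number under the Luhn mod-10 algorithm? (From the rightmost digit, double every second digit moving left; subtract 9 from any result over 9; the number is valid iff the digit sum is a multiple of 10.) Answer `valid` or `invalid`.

invalid

From the right, keep odd positions and double even positions (subtract 9 from any doubled value over 9):
  doubled (positions 2,4,...): 3 1 6 7 9 9 4 → sum 39
  kept (positions 1,3,...): 6 9 5 2 7 9 5 5 → sum 48
Total = 87.
87 mod 10 = 7, so the number is invalid.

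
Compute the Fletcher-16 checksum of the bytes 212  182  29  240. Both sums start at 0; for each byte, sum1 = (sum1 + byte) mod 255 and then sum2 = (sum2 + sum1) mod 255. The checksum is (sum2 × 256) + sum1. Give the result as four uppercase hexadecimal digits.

Running sums (mod 255):
  after byte 0 (212): sum1=212, sum2=212
  after byte 1 (182): sum1=139, sum2=96
  after byte 2 (29): sum1=168, sum2=9
  after byte 3 (240): sum1=153, sum2=162
Checksum = sum2·256 + sum1 = 162·256 + 153 = 41625 = 0xA299.

A299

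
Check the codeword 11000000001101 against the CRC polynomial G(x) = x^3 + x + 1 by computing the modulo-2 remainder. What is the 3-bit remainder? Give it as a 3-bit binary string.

Modulo-2 division of 11000000001101 by 1011:
  pos 0: 1100 XOR 1011 = 0111
  pos 1: 1110 XOR 1011 = 0101
  pos 2: 1010 XOR 1011 = 0001
  pos 5: 1000 XOR 1011 = 0011
  pos 7: 1101 XOR 1011 = 0110
  pos 8: 1101 XOR 1011 = 0110
  pos 9: 1100 XOR 1011 = 0111
  pos 10: 1111 XOR 1011 = 0100
Remainder = 100 (nonzero — an error is detected).

100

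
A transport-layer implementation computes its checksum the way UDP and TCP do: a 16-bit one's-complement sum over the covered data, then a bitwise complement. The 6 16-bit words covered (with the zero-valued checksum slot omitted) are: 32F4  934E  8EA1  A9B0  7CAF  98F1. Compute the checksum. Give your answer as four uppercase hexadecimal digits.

EBC9

One's-complement addition (fold any carry out of bit 15 back into bit 0):
  0x32F4 + 0x934E = 0x0C642
  0xC642 + 0x8EA1 = 0x154E3 → wrap carry → 0x54E4
  0x54E4 + 0xA9B0 = 0x0FE94
  0xFE94 + 0x7CAF = 0x17B43 → wrap carry → 0x7B44
  0x7B44 + 0x98F1 = 0x11435 → wrap carry → 0x1436
One's-complement sum = 0x1436.
Checksum = ~0x1436 & 0xFFFF = 0xEBC9.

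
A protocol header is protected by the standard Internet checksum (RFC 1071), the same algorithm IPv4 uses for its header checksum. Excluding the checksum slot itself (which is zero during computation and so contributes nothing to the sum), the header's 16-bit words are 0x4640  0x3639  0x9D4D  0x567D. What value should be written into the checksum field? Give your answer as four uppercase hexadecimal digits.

8FBB

One's-complement addition (fold any carry out of bit 15 back into bit 0):
  0x4640 + 0x3639 = 0x07C79
  0x7C79 + 0x9D4D = 0x119C6 → wrap carry → 0x19C7
  0x19C7 + 0x567D = 0x07044
One's-complement sum = 0x7044.
Checksum = ~0x7044 & 0xFFFF = 0x8FBB.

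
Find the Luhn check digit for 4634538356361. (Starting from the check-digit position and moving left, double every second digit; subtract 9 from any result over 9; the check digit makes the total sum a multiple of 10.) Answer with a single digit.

1

Partial digits right→left: 1 6 3 6 5 3 8 3 5 4 3 6 4
Double every second digit counting from the check-digit position (so the 1st, 3rd, 5th, ... of the partial from the right).
  doubled (with −9 where >9): 2 6 1 7 1 6 8 → sum 31
  kept as-is: 6 6 3 3 4 6 → sum 28
Total = 31 + 28 = 59.
Check digit = (10 − (59 mod 10)) mod 10 = 1.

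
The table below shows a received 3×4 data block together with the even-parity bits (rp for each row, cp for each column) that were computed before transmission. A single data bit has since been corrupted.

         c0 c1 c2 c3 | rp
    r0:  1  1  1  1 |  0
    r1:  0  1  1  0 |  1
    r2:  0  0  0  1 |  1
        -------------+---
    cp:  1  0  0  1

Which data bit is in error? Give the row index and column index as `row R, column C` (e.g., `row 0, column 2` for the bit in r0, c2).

Recompute each row's even parity and compare to rp:
  r0: data parity 0, sent rp 0 → ok
  r1: data parity 0, sent rp 1 → mismatch
  r2: data parity 1, sent rp 1 → ok
Recompute each column's even parity and compare to cp:
  c0: data parity 1, sent cp 1 → ok
  c1: data parity 0, sent cp 0 → ok
  c2: data parity 0, sent cp 0 → ok
  c3: data parity 0, sent cp 1 → mismatch
Exactly one row (r1) and one column (c3) fail → the flipped bit is at their intersection.

row 1, column 3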